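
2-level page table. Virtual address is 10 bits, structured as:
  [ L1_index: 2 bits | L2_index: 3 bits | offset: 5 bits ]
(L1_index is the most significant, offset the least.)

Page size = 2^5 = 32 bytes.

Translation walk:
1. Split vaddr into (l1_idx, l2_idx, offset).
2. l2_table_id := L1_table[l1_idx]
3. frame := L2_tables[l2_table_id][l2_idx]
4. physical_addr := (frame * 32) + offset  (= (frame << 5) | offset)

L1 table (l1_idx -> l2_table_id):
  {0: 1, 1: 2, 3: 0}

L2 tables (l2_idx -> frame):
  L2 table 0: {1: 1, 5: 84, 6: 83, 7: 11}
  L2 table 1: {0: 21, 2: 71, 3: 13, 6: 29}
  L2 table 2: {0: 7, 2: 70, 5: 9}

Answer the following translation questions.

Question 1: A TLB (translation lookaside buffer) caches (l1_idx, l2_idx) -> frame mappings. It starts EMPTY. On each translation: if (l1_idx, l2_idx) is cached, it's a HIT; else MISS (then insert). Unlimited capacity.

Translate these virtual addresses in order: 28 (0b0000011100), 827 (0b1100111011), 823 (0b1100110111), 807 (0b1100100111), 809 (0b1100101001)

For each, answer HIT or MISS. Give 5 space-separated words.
Answer: MISS MISS HIT HIT HIT

Derivation:
vaddr=28: (0,0) not in TLB -> MISS, insert
vaddr=827: (3,1) not in TLB -> MISS, insert
vaddr=823: (3,1) in TLB -> HIT
vaddr=807: (3,1) in TLB -> HIT
vaddr=809: (3,1) in TLB -> HIT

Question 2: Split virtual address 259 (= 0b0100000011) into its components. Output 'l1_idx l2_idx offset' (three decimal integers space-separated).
Answer: 1 0 3

Derivation:
vaddr = 259 = 0b0100000011
  top 2 bits -> l1_idx = 1
  next 3 bits -> l2_idx = 0
  bottom 5 bits -> offset = 3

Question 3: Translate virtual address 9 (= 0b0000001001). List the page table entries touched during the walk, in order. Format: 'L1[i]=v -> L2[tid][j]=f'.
vaddr = 9 = 0b0000001001
Split: l1_idx=0, l2_idx=0, offset=9

Answer: L1[0]=1 -> L2[1][0]=21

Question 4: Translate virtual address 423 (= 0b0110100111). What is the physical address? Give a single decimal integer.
vaddr = 423 = 0b0110100111
Split: l1_idx=1, l2_idx=5, offset=7
L1[1] = 2
L2[2][5] = 9
paddr = 9 * 32 + 7 = 295

Answer: 295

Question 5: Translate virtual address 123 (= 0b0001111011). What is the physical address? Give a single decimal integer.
Answer: 443

Derivation:
vaddr = 123 = 0b0001111011
Split: l1_idx=0, l2_idx=3, offset=27
L1[0] = 1
L2[1][3] = 13
paddr = 13 * 32 + 27 = 443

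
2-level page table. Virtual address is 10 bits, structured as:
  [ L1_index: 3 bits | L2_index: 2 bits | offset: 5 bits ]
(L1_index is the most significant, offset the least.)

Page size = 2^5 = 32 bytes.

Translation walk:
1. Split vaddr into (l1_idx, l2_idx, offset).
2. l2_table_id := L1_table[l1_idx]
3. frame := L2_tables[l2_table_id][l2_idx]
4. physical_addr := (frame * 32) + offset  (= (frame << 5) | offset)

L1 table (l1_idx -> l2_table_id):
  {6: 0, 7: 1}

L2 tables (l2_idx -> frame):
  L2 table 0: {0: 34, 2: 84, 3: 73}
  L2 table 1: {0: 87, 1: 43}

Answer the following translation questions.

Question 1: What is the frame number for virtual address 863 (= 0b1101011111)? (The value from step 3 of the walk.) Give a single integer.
vaddr = 863: l1_idx=6, l2_idx=2
L1[6] = 0; L2[0][2] = 84

Answer: 84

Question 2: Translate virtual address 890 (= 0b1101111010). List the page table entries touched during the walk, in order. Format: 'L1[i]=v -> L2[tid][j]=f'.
Answer: L1[6]=0 -> L2[0][3]=73

Derivation:
vaddr = 890 = 0b1101111010
Split: l1_idx=6, l2_idx=3, offset=26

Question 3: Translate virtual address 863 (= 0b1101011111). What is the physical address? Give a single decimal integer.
vaddr = 863 = 0b1101011111
Split: l1_idx=6, l2_idx=2, offset=31
L1[6] = 0
L2[0][2] = 84
paddr = 84 * 32 + 31 = 2719

Answer: 2719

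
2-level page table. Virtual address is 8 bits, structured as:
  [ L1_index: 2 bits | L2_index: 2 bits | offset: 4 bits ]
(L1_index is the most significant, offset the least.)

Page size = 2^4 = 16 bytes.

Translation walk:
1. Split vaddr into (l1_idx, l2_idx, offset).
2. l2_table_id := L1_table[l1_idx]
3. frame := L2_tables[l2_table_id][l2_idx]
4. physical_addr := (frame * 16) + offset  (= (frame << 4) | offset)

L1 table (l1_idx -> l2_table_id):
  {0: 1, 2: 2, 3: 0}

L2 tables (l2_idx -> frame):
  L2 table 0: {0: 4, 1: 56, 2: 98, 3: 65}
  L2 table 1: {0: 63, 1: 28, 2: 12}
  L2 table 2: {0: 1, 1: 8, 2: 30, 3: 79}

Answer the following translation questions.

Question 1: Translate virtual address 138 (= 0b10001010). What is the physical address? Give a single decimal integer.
vaddr = 138 = 0b10001010
Split: l1_idx=2, l2_idx=0, offset=10
L1[2] = 2
L2[2][0] = 1
paddr = 1 * 16 + 10 = 26

Answer: 26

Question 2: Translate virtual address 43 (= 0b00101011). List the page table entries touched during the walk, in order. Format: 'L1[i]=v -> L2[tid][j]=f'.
vaddr = 43 = 0b00101011
Split: l1_idx=0, l2_idx=2, offset=11

Answer: L1[0]=1 -> L2[1][2]=12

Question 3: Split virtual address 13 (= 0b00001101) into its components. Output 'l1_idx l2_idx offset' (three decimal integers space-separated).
vaddr = 13 = 0b00001101
  top 2 bits -> l1_idx = 0
  next 2 bits -> l2_idx = 0
  bottom 4 bits -> offset = 13

Answer: 0 0 13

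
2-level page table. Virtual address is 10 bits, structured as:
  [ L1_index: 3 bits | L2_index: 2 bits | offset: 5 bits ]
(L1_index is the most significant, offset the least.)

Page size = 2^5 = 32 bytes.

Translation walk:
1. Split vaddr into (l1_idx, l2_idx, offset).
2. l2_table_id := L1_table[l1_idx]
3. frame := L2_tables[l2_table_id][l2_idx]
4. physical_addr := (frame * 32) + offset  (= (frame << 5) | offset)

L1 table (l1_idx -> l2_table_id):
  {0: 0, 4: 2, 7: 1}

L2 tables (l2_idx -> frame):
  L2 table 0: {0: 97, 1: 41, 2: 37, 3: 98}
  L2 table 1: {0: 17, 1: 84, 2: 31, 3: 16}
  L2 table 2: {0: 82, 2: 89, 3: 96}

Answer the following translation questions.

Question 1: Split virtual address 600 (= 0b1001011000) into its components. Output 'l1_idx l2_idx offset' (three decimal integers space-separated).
Answer: 4 2 24

Derivation:
vaddr = 600 = 0b1001011000
  top 3 bits -> l1_idx = 4
  next 2 bits -> l2_idx = 2
  bottom 5 bits -> offset = 24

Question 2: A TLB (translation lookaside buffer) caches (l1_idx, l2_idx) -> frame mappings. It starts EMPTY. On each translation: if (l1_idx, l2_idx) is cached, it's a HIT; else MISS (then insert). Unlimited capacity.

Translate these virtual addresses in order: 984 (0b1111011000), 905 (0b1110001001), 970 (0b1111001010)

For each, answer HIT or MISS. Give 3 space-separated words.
Answer: MISS MISS HIT

Derivation:
vaddr=984: (7,2) not in TLB -> MISS, insert
vaddr=905: (7,0) not in TLB -> MISS, insert
vaddr=970: (7,2) in TLB -> HIT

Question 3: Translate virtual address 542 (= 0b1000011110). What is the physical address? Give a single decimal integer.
vaddr = 542 = 0b1000011110
Split: l1_idx=4, l2_idx=0, offset=30
L1[4] = 2
L2[2][0] = 82
paddr = 82 * 32 + 30 = 2654

Answer: 2654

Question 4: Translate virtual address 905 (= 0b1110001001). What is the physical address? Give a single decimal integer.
vaddr = 905 = 0b1110001001
Split: l1_idx=7, l2_idx=0, offset=9
L1[7] = 1
L2[1][0] = 17
paddr = 17 * 32 + 9 = 553

Answer: 553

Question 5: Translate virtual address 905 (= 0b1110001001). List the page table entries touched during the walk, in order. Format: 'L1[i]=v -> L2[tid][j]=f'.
vaddr = 905 = 0b1110001001
Split: l1_idx=7, l2_idx=0, offset=9

Answer: L1[7]=1 -> L2[1][0]=17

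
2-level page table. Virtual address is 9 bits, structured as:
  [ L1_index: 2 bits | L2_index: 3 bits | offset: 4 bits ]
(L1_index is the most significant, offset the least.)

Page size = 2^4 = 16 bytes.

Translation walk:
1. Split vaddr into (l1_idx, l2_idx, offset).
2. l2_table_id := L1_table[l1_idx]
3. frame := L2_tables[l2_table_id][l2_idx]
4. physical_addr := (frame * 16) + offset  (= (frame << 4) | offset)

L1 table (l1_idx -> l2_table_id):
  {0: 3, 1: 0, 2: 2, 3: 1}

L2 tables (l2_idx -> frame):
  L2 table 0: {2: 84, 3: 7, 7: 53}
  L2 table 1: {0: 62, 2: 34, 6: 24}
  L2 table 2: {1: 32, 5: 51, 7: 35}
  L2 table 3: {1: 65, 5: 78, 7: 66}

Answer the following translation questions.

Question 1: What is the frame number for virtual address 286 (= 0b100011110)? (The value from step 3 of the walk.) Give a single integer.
Answer: 32

Derivation:
vaddr = 286: l1_idx=2, l2_idx=1
L1[2] = 2; L2[2][1] = 32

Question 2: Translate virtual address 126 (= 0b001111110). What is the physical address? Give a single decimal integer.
vaddr = 126 = 0b001111110
Split: l1_idx=0, l2_idx=7, offset=14
L1[0] = 3
L2[3][7] = 66
paddr = 66 * 16 + 14 = 1070

Answer: 1070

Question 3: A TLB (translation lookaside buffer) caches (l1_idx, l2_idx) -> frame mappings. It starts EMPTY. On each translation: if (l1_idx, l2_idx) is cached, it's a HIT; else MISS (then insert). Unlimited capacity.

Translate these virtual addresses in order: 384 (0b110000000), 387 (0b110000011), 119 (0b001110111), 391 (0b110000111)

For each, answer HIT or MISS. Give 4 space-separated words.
vaddr=384: (3,0) not in TLB -> MISS, insert
vaddr=387: (3,0) in TLB -> HIT
vaddr=119: (0,7) not in TLB -> MISS, insert
vaddr=391: (3,0) in TLB -> HIT

Answer: MISS HIT MISS HIT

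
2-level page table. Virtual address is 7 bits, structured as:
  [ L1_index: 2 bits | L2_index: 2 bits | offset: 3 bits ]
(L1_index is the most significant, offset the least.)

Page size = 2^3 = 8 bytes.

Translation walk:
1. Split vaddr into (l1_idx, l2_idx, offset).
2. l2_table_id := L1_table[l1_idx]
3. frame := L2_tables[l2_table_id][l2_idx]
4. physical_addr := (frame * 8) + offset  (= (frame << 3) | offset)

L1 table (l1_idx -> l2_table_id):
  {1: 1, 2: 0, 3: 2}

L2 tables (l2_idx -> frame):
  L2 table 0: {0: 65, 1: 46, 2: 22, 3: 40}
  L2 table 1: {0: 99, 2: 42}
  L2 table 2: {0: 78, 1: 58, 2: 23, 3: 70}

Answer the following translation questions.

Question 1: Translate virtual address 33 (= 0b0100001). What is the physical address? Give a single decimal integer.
Answer: 793

Derivation:
vaddr = 33 = 0b0100001
Split: l1_idx=1, l2_idx=0, offset=1
L1[1] = 1
L2[1][0] = 99
paddr = 99 * 8 + 1 = 793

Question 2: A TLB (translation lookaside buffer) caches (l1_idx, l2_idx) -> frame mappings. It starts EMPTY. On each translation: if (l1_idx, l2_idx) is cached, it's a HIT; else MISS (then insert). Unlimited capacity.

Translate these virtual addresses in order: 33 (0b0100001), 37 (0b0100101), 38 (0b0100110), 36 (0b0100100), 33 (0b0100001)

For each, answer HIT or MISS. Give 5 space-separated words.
Answer: MISS HIT HIT HIT HIT

Derivation:
vaddr=33: (1,0) not in TLB -> MISS, insert
vaddr=37: (1,0) in TLB -> HIT
vaddr=38: (1,0) in TLB -> HIT
vaddr=36: (1,0) in TLB -> HIT
vaddr=33: (1,0) in TLB -> HIT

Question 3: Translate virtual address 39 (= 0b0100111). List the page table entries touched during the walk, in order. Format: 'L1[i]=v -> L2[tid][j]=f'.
vaddr = 39 = 0b0100111
Split: l1_idx=1, l2_idx=0, offset=7

Answer: L1[1]=1 -> L2[1][0]=99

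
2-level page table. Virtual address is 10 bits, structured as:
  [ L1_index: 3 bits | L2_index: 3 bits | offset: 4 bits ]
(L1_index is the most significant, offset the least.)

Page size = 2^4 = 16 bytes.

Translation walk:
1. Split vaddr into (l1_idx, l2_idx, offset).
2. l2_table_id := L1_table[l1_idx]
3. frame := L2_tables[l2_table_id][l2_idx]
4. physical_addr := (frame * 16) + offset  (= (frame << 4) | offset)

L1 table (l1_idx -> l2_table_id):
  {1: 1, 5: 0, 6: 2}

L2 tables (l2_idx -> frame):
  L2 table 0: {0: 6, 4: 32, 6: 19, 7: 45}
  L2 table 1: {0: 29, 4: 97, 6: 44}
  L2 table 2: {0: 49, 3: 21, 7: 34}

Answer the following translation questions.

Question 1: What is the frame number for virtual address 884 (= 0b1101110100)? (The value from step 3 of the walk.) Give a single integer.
vaddr = 884: l1_idx=6, l2_idx=7
L1[6] = 2; L2[2][7] = 34

Answer: 34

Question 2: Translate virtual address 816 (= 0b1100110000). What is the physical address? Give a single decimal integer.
vaddr = 816 = 0b1100110000
Split: l1_idx=6, l2_idx=3, offset=0
L1[6] = 2
L2[2][3] = 21
paddr = 21 * 16 + 0 = 336

Answer: 336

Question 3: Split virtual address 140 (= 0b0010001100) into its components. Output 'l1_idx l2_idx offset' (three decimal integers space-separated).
Answer: 1 0 12

Derivation:
vaddr = 140 = 0b0010001100
  top 3 bits -> l1_idx = 1
  next 3 bits -> l2_idx = 0
  bottom 4 bits -> offset = 12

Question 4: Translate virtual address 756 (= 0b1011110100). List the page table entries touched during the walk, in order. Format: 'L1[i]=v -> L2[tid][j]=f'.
vaddr = 756 = 0b1011110100
Split: l1_idx=5, l2_idx=7, offset=4

Answer: L1[5]=0 -> L2[0][7]=45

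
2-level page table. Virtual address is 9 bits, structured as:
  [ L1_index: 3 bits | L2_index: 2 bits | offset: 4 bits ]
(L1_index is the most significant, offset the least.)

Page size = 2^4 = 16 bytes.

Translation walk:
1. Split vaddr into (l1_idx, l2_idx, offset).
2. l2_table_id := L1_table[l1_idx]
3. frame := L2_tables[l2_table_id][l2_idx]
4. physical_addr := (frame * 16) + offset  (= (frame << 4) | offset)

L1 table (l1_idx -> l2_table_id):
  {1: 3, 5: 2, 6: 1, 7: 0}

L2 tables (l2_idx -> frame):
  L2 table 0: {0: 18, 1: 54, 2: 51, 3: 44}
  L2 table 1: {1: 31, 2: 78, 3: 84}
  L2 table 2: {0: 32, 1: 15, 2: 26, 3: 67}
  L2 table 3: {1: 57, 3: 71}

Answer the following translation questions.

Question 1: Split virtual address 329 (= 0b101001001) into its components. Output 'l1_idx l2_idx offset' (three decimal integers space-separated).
Answer: 5 0 9

Derivation:
vaddr = 329 = 0b101001001
  top 3 bits -> l1_idx = 5
  next 2 bits -> l2_idx = 0
  bottom 4 bits -> offset = 9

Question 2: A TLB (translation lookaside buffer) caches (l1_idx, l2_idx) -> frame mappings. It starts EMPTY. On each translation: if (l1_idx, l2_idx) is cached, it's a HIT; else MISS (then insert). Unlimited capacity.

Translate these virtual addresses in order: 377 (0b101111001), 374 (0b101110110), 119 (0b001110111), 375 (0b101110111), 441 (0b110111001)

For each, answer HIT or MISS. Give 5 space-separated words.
Answer: MISS HIT MISS HIT MISS

Derivation:
vaddr=377: (5,3) not in TLB -> MISS, insert
vaddr=374: (5,3) in TLB -> HIT
vaddr=119: (1,3) not in TLB -> MISS, insert
vaddr=375: (5,3) in TLB -> HIT
vaddr=441: (6,3) not in TLB -> MISS, insert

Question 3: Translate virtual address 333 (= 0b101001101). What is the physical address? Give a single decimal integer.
vaddr = 333 = 0b101001101
Split: l1_idx=5, l2_idx=0, offset=13
L1[5] = 2
L2[2][0] = 32
paddr = 32 * 16 + 13 = 525

Answer: 525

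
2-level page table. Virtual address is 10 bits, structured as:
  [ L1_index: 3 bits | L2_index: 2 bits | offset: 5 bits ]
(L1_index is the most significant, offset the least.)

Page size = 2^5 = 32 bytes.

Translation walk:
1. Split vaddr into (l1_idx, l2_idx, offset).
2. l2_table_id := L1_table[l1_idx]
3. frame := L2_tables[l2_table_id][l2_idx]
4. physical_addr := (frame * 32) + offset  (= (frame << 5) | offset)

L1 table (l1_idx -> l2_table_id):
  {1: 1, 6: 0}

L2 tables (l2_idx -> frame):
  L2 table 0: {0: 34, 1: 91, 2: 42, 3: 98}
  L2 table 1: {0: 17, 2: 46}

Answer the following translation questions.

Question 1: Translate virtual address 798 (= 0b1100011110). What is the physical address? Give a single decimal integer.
vaddr = 798 = 0b1100011110
Split: l1_idx=6, l2_idx=0, offset=30
L1[6] = 0
L2[0][0] = 34
paddr = 34 * 32 + 30 = 1118

Answer: 1118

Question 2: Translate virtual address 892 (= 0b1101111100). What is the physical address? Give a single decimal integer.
vaddr = 892 = 0b1101111100
Split: l1_idx=6, l2_idx=3, offset=28
L1[6] = 0
L2[0][3] = 98
paddr = 98 * 32 + 28 = 3164

Answer: 3164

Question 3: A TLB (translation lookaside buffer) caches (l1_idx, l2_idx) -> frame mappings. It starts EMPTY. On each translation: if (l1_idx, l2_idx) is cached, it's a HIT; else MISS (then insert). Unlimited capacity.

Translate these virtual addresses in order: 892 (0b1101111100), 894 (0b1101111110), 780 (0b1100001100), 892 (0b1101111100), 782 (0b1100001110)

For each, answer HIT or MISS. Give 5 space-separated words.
vaddr=892: (6,3) not in TLB -> MISS, insert
vaddr=894: (6,3) in TLB -> HIT
vaddr=780: (6,0) not in TLB -> MISS, insert
vaddr=892: (6,3) in TLB -> HIT
vaddr=782: (6,0) in TLB -> HIT

Answer: MISS HIT MISS HIT HIT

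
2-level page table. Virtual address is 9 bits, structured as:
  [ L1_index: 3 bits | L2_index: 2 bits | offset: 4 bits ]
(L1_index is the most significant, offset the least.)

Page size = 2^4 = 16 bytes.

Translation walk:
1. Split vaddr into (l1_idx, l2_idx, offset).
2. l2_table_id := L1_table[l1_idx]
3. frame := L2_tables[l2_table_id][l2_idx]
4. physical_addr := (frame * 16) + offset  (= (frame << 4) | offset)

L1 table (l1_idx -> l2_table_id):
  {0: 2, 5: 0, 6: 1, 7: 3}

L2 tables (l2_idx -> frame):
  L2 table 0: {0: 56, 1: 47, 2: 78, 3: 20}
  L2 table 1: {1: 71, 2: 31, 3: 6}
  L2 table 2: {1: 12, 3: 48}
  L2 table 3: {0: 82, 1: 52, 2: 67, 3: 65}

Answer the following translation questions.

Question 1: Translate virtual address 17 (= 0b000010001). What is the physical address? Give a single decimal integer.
vaddr = 17 = 0b000010001
Split: l1_idx=0, l2_idx=1, offset=1
L1[0] = 2
L2[2][1] = 12
paddr = 12 * 16 + 1 = 193

Answer: 193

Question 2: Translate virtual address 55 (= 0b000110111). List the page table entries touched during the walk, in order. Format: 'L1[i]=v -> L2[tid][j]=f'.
vaddr = 55 = 0b000110111
Split: l1_idx=0, l2_idx=3, offset=7

Answer: L1[0]=2 -> L2[2][3]=48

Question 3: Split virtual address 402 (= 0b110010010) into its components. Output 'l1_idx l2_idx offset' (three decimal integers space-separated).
Answer: 6 1 2

Derivation:
vaddr = 402 = 0b110010010
  top 3 bits -> l1_idx = 6
  next 2 bits -> l2_idx = 1
  bottom 4 bits -> offset = 2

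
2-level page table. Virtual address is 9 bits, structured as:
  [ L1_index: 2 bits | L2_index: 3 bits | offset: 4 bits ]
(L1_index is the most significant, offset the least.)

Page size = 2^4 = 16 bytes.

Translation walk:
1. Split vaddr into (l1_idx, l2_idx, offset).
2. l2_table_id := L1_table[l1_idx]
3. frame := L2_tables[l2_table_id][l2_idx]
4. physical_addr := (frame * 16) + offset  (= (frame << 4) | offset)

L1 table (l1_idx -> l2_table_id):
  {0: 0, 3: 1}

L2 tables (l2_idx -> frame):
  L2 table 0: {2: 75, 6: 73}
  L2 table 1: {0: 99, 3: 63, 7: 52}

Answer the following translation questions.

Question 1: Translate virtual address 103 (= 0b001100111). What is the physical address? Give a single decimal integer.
Answer: 1175

Derivation:
vaddr = 103 = 0b001100111
Split: l1_idx=0, l2_idx=6, offset=7
L1[0] = 0
L2[0][6] = 73
paddr = 73 * 16 + 7 = 1175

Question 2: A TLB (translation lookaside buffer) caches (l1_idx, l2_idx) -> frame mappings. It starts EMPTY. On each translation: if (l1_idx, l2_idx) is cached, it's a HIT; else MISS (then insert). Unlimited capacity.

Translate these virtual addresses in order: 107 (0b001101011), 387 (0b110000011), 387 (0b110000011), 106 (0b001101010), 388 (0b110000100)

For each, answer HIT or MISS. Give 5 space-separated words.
vaddr=107: (0,6) not in TLB -> MISS, insert
vaddr=387: (3,0) not in TLB -> MISS, insert
vaddr=387: (3,0) in TLB -> HIT
vaddr=106: (0,6) in TLB -> HIT
vaddr=388: (3,0) in TLB -> HIT

Answer: MISS MISS HIT HIT HIT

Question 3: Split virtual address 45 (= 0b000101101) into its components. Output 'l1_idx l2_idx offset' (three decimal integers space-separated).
vaddr = 45 = 0b000101101
  top 2 bits -> l1_idx = 0
  next 3 bits -> l2_idx = 2
  bottom 4 bits -> offset = 13

Answer: 0 2 13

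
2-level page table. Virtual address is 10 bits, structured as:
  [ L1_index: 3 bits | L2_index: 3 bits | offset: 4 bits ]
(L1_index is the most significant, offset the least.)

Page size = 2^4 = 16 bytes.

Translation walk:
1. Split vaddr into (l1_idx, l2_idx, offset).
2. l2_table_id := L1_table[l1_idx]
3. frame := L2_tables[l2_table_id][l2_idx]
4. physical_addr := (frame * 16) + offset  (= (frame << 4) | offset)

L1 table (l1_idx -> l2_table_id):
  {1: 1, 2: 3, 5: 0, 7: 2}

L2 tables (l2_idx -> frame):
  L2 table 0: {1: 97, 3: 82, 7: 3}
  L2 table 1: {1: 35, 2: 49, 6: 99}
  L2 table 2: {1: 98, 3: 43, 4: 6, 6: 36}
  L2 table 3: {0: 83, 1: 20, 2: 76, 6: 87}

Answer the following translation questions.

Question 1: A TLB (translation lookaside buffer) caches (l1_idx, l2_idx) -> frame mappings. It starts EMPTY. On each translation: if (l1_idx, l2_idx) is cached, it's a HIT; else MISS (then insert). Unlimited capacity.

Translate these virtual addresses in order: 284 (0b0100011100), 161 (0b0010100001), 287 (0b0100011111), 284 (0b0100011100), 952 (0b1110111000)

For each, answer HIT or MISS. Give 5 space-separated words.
Answer: MISS MISS HIT HIT MISS

Derivation:
vaddr=284: (2,1) not in TLB -> MISS, insert
vaddr=161: (1,2) not in TLB -> MISS, insert
vaddr=287: (2,1) in TLB -> HIT
vaddr=284: (2,1) in TLB -> HIT
vaddr=952: (7,3) not in TLB -> MISS, insert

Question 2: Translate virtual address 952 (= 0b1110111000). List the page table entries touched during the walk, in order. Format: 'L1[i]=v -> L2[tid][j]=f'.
Answer: L1[7]=2 -> L2[2][3]=43

Derivation:
vaddr = 952 = 0b1110111000
Split: l1_idx=7, l2_idx=3, offset=8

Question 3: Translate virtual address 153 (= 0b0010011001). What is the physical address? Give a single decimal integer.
vaddr = 153 = 0b0010011001
Split: l1_idx=1, l2_idx=1, offset=9
L1[1] = 1
L2[1][1] = 35
paddr = 35 * 16 + 9 = 569

Answer: 569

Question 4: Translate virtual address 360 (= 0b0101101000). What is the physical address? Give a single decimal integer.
Answer: 1400

Derivation:
vaddr = 360 = 0b0101101000
Split: l1_idx=2, l2_idx=6, offset=8
L1[2] = 3
L2[3][6] = 87
paddr = 87 * 16 + 8 = 1400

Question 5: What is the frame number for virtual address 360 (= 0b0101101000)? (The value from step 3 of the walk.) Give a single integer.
vaddr = 360: l1_idx=2, l2_idx=6
L1[2] = 3; L2[3][6] = 87

Answer: 87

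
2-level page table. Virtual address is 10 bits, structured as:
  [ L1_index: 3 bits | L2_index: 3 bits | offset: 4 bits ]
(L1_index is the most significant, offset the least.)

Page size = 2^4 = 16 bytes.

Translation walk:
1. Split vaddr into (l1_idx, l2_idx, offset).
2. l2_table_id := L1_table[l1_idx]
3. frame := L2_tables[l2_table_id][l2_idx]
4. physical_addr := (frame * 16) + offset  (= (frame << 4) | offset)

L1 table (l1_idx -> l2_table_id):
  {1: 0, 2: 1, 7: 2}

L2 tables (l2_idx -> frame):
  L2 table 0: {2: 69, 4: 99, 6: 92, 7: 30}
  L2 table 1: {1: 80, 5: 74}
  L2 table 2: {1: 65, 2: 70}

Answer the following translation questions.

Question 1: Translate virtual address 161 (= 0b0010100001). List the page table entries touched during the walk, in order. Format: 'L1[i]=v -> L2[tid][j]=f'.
vaddr = 161 = 0b0010100001
Split: l1_idx=1, l2_idx=2, offset=1

Answer: L1[1]=0 -> L2[0][2]=69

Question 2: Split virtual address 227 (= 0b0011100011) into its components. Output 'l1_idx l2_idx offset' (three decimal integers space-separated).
Answer: 1 6 3

Derivation:
vaddr = 227 = 0b0011100011
  top 3 bits -> l1_idx = 1
  next 3 bits -> l2_idx = 6
  bottom 4 bits -> offset = 3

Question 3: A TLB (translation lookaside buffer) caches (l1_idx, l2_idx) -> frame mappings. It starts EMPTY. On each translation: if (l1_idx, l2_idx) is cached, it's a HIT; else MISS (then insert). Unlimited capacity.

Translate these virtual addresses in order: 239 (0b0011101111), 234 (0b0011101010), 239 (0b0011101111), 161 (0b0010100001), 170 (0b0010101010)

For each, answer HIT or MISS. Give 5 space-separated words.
vaddr=239: (1,6) not in TLB -> MISS, insert
vaddr=234: (1,6) in TLB -> HIT
vaddr=239: (1,6) in TLB -> HIT
vaddr=161: (1,2) not in TLB -> MISS, insert
vaddr=170: (1,2) in TLB -> HIT

Answer: MISS HIT HIT MISS HIT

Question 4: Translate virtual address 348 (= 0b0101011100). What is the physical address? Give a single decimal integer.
vaddr = 348 = 0b0101011100
Split: l1_idx=2, l2_idx=5, offset=12
L1[2] = 1
L2[1][5] = 74
paddr = 74 * 16 + 12 = 1196

Answer: 1196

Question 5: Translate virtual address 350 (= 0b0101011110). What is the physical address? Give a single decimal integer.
vaddr = 350 = 0b0101011110
Split: l1_idx=2, l2_idx=5, offset=14
L1[2] = 1
L2[1][5] = 74
paddr = 74 * 16 + 14 = 1198

Answer: 1198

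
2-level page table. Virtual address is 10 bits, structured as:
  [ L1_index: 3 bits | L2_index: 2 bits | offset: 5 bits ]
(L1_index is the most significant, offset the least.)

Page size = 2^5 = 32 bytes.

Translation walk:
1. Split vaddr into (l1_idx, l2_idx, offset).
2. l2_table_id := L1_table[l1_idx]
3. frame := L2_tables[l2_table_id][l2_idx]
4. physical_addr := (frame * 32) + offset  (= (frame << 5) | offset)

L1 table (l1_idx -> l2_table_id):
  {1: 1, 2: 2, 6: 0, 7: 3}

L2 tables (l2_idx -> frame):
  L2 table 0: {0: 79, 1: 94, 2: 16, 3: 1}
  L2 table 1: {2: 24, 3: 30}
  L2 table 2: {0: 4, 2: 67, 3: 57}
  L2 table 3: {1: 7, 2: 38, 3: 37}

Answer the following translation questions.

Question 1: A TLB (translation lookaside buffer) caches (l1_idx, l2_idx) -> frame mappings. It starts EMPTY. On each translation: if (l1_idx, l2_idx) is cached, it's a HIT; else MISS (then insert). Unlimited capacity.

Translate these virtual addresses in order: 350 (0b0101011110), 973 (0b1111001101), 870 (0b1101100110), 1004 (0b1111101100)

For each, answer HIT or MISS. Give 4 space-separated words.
vaddr=350: (2,2) not in TLB -> MISS, insert
vaddr=973: (7,2) not in TLB -> MISS, insert
vaddr=870: (6,3) not in TLB -> MISS, insert
vaddr=1004: (7,3) not in TLB -> MISS, insert

Answer: MISS MISS MISS MISS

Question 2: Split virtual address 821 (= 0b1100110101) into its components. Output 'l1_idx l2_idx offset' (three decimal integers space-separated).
vaddr = 821 = 0b1100110101
  top 3 bits -> l1_idx = 6
  next 2 bits -> l2_idx = 1
  bottom 5 bits -> offset = 21

Answer: 6 1 21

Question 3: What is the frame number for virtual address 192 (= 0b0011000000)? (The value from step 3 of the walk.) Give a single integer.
Answer: 24

Derivation:
vaddr = 192: l1_idx=1, l2_idx=2
L1[1] = 1; L2[1][2] = 24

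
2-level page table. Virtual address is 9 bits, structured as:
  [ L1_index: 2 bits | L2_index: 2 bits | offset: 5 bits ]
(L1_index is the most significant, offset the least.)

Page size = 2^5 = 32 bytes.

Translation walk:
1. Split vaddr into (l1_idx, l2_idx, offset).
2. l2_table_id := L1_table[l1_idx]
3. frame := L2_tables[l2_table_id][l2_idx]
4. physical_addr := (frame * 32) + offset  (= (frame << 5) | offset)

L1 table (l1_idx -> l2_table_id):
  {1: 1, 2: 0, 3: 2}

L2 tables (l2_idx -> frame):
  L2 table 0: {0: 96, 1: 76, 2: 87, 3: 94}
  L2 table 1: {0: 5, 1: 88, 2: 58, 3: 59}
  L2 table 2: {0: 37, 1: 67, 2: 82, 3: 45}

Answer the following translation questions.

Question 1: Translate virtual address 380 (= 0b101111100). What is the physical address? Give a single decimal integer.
vaddr = 380 = 0b101111100
Split: l1_idx=2, l2_idx=3, offset=28
L1[2] = 0
L2[0][3] = 94
paddr = 94 * 32 + 28 = 3036

Answer: 3036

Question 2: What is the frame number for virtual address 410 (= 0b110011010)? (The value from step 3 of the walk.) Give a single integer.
vaddr = 410: l1_idx=3, l2_idx=0
L1[3] = 2; L2[2][0] = 37

Answer: 37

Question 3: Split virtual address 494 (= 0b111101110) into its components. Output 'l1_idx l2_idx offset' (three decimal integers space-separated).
Answer: 3 3 14

Derivation:
vaddr = 494 = 0b111101110
  top 2 bits -> l1_idx = 3
  next 2 bits -> l2_idx = 3
  bottom 5 bits -> offset = 14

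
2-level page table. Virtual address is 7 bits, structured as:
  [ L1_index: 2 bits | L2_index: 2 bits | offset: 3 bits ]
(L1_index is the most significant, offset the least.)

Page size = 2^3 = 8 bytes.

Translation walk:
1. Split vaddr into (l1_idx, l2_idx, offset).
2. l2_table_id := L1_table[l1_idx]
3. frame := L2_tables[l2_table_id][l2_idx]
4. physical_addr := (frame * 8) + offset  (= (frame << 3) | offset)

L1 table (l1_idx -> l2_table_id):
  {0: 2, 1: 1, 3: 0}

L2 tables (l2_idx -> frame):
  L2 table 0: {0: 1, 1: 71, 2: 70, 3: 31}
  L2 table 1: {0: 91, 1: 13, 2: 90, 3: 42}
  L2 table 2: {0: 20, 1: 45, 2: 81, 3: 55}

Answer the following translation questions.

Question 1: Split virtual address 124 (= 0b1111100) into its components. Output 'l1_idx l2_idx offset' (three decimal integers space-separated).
Answer: 3 3 4

Derivation:
vaddr = 124 = 0b1111100
  top 2 bits -> l1_idx = 3
  next 2 bits -> l2_idx = 3
  bottom 3 bits -> offset = 4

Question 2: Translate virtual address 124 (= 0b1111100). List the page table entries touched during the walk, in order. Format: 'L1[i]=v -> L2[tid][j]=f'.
Answer: L1[3]=0 -> L2[0][3]=31

Derivation:
vaddr = 124 = 0b1111100
Split: l1_idx=3, l2_idx=3, offset=4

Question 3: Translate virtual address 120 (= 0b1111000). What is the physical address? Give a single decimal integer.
Answer: 248

Derivation:
vaddr = 120 = 0b1111000
Split: l1_idx=3, l2_idx=3, offset=0
L1[3] = 0
L2[0][3] = 31
paddr = 31 * 8 + 0 = 248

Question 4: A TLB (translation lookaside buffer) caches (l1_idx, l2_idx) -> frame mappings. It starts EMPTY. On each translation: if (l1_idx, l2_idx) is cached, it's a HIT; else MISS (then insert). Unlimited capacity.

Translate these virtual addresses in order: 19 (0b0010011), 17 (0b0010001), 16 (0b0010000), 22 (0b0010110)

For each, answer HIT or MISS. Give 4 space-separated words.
vaddr=19: (0,2) not in TLB -> MISS, insert
vaddr=17: (0,2) in TLB -> HIT
vaddr=16: (0,2) in TLB -> HIT
vaddr=22: (0,2) in TLB -> HIT

Answer: MISS HIT HIT HIT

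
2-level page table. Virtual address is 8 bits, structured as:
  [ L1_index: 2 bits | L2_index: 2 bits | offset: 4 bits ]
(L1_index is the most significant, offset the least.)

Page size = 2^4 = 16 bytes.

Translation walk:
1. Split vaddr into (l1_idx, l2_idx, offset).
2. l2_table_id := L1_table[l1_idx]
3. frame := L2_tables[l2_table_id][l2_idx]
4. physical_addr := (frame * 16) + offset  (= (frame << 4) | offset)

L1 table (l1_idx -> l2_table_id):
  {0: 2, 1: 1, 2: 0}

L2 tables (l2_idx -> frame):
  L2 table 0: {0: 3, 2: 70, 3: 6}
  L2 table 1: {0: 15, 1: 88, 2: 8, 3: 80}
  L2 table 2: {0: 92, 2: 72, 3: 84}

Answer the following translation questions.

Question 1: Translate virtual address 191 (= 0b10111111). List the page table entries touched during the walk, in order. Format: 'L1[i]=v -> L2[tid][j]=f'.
Answer: L1[2]=0 -> L2[0][3]=6

Derivation:
vaddr = 191 = 0b10111111
Split: l1_idx=2, l2_idx=3, offset=15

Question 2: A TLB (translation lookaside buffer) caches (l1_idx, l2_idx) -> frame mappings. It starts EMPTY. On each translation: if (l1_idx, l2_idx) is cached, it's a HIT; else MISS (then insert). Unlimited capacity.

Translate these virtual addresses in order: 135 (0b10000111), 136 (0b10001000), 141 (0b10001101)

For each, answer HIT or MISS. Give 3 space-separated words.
vaddr=135: (2,0) not in TLB -> MISS, insert
vaddr=136: (2,0) in TLB -> HIT
vaddr=141: (2,0) in TLB -> HIT

Answer: MISS HIT HIT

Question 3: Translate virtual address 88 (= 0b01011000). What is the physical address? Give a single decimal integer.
vaddr = 88 = 0b01011000
Split: l1_idx=1, l2_idx=1, offset=8
L1[1] = 1
L2[1][1] = 88
paddr = 88 * 16 + 8 = 1416

Answer: 1416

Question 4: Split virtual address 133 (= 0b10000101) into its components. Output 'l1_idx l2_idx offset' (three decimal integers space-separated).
Answer: 2 0 5

Derivation:
vaddr = 133 = 0b10000101
  top 2 bits -> l1_idx = 2
  next 2 bits -> l2_idx = 0
  bottom 4 bits -> offset = 5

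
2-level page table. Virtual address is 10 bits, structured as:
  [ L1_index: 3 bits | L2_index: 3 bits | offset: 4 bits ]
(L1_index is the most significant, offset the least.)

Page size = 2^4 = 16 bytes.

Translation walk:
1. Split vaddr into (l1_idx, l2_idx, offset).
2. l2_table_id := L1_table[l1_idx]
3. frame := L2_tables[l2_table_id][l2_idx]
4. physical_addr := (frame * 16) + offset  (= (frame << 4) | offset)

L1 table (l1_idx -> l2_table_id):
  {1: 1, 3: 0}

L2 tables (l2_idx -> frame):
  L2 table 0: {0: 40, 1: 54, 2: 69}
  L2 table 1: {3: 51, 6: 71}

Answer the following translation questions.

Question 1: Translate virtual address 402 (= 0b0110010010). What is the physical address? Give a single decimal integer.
Answer: 866

Derivation:
vaddr = 402 = 0b0110010010
Split: l1_idx=3, l2_idx=1, offset=2
L1[3] = 0
L2[0][1] = 54
paddr = 54 * 16 + 2 = 866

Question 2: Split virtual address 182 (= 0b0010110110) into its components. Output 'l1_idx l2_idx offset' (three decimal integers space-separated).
vaddr = 182 = 0b0010110110
  top 3 bits -> l1_idx = 1
  next 3 bits -> l2_idx = 3
  bottom 4 bits -> offset = 6

Answer: 1 3 6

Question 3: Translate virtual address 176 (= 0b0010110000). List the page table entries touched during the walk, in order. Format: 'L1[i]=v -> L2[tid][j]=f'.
Answer: L1[1]=1 -> L2[1][3]=51

Derivation:
vaddr = 176 = 0b0010110000
Split: l1_idx=1, l2_idx=3, offset=0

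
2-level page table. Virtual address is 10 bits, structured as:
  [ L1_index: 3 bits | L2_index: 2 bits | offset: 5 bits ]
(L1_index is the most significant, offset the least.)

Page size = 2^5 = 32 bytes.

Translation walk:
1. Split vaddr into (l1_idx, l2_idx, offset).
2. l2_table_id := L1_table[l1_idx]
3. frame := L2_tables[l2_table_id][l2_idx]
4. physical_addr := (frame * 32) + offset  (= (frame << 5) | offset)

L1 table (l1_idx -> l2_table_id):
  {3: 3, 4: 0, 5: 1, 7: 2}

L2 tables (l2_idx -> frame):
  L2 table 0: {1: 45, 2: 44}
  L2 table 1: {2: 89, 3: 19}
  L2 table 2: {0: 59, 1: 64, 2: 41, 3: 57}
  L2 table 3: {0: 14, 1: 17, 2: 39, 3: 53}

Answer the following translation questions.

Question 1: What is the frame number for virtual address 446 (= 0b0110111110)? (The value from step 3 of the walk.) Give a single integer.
vaddr = 446: l1_idx=3, l2_idx=1
L1[3] = 3; L2[3][1] = 17

Answer: 17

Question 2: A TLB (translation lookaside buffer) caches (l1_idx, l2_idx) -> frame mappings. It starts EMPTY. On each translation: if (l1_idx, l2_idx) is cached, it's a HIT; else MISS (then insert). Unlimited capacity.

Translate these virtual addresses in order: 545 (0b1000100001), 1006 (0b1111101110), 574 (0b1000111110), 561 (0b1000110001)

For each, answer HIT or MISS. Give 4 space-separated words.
vaddr=545: (4,1) not in TLB -> MISS, insert
vaddr=1006: (7,3) not in TLB -> MISS, insert
vaddr=574: (4,1) in TLB -> HIT
vaddr=561: (4,1) in TLB -> HIT

Answer: MISS MISS HIT HIT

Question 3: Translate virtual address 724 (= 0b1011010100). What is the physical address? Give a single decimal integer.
vaddr = 724 = 0b1011010100
Split: l1_idx=5, l2_idx=2, offset=20
L1[5] = 1
L2[1][2] = 89
paddr = 89 * 32 + 20 = 2868

Answer: 2868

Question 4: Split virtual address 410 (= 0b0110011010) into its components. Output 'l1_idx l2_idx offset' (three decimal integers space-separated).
vaddr = 410 = 0b0110011010
  top 3 bits -> l1_idx = 3
  next 2 bits -> l2_idx = 0
  bottom 5 bits -> offset = 26

Answer: 3 0 26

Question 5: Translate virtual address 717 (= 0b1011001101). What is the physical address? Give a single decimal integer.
Answer: 2861

Derivation:
vaddr = 717 = 0b1011001101
Split: l1_idx=5, l2_idx=2, offset=13
L1[5] = 1
L2[1][2] = 89
paddr = 89 * 32 + 13 = 2861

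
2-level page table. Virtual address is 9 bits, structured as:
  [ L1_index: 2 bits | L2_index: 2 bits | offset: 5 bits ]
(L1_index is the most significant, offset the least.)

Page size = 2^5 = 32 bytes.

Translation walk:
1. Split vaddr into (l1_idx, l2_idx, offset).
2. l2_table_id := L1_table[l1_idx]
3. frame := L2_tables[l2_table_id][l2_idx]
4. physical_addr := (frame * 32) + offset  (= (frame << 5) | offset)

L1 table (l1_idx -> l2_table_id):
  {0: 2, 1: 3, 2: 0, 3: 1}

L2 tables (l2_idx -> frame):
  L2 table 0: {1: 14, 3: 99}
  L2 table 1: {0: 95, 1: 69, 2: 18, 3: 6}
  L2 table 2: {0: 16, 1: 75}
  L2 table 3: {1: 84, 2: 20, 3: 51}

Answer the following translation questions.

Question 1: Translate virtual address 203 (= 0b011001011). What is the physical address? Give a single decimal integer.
Answer: 651

Derivation:
vaddr = 203 = 0b011001011
Split: l1_idx=1, l2_idx=2, offset=11
L1[1] = 3
L2[3][2] = 20
paddr = 20 * 32 + 11 = 651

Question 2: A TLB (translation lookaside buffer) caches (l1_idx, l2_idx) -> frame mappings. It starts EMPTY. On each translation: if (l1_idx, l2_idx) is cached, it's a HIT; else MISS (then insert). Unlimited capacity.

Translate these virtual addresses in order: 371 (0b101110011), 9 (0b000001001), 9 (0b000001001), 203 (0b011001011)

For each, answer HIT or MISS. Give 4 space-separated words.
vaddr=371: (2,3) not in TLB -> MISS, insert
vaddr=9: (0,0) not in TLB -> MISS, insert
vaddr=9: (0,0) in TLB -> HIT
vaddr=203: (1,2) not in TLB -> MISS, insert

Answer: MISS MISS HIT MISS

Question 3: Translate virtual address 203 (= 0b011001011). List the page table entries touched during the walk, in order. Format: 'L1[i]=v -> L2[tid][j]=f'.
vaddr = 203 = 0b011001011
Split: l1_idx=1, l2_idx=2, offset=11

Answer: L1[1]=3 -> L2[3][2]=20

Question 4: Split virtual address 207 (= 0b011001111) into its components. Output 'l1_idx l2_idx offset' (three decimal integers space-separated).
Answer: 1 2 15

Derivation:
vaddr = 207 = 0b011001111
  top 2 bits -> l1_idx = 1
  next 2 bits -> l2_idx = 2
  bottom 5 bits -> offset = 15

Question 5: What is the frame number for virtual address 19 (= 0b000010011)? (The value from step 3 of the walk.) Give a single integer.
Answer: 16

Derivation:
vaddr = 19: l1_idx=0, l2_idx=0
L1[0] = 2; L2[2][0] = 16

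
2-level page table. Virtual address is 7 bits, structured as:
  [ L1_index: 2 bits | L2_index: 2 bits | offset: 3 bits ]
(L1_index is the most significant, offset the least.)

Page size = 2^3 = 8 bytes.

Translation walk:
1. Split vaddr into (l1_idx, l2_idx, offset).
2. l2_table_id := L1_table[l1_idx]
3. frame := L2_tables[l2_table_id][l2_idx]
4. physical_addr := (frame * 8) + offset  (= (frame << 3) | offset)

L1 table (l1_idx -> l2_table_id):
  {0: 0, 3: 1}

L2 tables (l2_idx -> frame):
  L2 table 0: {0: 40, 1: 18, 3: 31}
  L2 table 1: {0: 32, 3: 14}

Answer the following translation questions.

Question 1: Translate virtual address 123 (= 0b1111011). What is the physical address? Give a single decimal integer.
vaddr = 123 = 0b1111011
Split: l1_idx=3, l2_idx=3, offset=3
L1[3] = 1
L2[1][3] = 14
paddr = 14 * 8 + 3 = 115

Answer: 115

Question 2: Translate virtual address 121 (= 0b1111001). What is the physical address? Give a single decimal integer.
vaddr = 121 = 0b1111001
Split: l1_idx=3, l2_idx=3, offset=1
L1[3] = 1
L2[1][3] = 14
paddr = 14 * 8 + 1 = 113

Answer: 113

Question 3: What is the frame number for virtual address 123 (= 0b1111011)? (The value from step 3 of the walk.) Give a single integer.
Answer: 14

Derivation:
vaddr = 123: l1_idx=3, l2_idx=3
L1[3] = 1; L2[1][3] = 14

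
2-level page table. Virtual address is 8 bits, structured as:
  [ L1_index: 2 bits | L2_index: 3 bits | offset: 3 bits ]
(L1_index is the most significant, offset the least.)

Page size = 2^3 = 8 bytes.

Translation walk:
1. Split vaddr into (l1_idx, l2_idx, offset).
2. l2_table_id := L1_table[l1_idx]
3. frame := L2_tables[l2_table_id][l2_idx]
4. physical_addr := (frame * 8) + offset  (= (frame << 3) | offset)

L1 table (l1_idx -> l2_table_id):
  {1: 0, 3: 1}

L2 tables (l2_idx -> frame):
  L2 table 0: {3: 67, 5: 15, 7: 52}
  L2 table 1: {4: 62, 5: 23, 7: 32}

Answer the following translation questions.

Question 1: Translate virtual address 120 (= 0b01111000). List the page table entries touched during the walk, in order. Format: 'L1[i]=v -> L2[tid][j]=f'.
Answer: L1[1]=0 -> L2[0][7]=52

Derivation:
vaddr = 120 = 0b01111000
Split: l1_idx=1, l2_idx=7, offset=0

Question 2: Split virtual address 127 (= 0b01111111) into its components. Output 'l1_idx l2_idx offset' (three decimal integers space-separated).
Answer: 1 7 7

Derivation:
vaddr = 127 = 0b01111111
  top 2 bits -> l1_idx = 1
  next 3 bits -> l2_idx = 7
  bottom 3 bits -> offset = 7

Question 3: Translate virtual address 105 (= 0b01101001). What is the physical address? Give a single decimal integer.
Answer: 121

Derivation:
vaddr = 105 = 0b01101001
Split: l1_idx=1, l2_idx=5, offset=1
L1[1] = 0
L2[0][5] = 15
paddr = 15 * 8 + 1 = 121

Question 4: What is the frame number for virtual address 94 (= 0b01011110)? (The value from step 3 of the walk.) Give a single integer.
vaddr = 94: l1_idx=1, l2_idx=3
L1[1] = 0; L2[0][3] = 67

Answer: 67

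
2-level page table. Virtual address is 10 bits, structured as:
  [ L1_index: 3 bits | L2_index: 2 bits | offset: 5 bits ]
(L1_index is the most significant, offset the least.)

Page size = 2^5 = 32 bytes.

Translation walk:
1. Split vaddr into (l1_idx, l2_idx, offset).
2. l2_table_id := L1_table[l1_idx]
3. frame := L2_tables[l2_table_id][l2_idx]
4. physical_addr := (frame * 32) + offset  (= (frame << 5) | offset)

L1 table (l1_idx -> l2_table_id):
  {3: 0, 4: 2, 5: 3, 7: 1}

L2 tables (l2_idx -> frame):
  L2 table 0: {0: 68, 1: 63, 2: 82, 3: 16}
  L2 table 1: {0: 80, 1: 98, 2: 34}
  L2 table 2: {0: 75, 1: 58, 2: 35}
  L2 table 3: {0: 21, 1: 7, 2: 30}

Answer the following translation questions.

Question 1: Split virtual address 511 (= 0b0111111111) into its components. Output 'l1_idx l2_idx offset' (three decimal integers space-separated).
Answer: 3 3 31

Derivation:
vaddr = 511 = 0b0111111111
  top 3 bits -> l1_idx = 3
  next 2 bits -> l2_idx = 3
  bottom 5 bits -> offset = 31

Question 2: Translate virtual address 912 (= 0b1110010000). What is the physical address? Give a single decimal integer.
Answer: 2576

Derivation:
vaddr = 912 = 0b1110010000
Split: l1_idx=7, l2_idx=0, offset=16
L1[7] = 1
L2[1][0] = 80
paddr = 80 * 32 + 16 = 2576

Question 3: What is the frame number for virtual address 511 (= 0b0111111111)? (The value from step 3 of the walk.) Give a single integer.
vaddr = 511: l1_idx=3, l2_idx=3
L1[3] = 0; L2[0][3] = 16

Answer: 16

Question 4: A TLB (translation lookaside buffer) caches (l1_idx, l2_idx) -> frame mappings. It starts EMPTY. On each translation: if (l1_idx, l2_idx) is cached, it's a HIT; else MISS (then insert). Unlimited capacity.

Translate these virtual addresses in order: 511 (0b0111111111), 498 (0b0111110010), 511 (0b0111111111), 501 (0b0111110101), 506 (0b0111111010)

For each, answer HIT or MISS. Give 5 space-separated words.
Answer: MISS HIT HIT HIT HIT

Derivation:
vaddr=511: (3,3) not in TLB -> MISS, insert
vaddr=498: (3,3) in TLB -> HIT
vaddr=511: (3,3) in TLB -> HIT
vaddr=501: (3,3) in TLB -> HIT
vaddr=506: (3,3) in TLB -> HIT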